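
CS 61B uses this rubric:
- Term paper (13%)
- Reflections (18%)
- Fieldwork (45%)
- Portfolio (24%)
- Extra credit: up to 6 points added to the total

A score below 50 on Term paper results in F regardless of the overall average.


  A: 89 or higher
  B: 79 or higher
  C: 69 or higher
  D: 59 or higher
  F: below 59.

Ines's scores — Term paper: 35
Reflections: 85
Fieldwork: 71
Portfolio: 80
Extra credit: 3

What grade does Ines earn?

F

Term paper score 35 < 50: minimum not met.
Weighted total:
  Term paper 35 × 0.13 = 4.55
  Reflections 85 × 0.18 = 15.3
  Fieldwork 71 × 0.45 = 31.95
  Portfolio 80 × 0.24 = 19.2
Sum = 71
Extra credit: 71 + 3 = 74
Because the Term paper minimum was not met, the result is F.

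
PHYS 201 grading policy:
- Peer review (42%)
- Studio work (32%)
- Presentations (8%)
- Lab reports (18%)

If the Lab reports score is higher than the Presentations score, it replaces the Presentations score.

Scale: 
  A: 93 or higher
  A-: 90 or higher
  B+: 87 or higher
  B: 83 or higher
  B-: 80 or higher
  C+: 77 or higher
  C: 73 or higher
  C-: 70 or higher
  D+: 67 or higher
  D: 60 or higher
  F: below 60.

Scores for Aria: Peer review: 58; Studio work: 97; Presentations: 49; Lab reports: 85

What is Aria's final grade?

C+

Lab reports (85) > Presentations (49), so Presentations counts as 85.
Weighted total:
  Peer review 58 × 0.42 = 24.36
  Studio work 97 × 0.32 = 31.04
  Presentations 85 × 0.08 = 6.8
  Lab reports 85 × 0.18 = 15.3
Sum = 77.5
77.5 is ≥ 77 and < 80 → C+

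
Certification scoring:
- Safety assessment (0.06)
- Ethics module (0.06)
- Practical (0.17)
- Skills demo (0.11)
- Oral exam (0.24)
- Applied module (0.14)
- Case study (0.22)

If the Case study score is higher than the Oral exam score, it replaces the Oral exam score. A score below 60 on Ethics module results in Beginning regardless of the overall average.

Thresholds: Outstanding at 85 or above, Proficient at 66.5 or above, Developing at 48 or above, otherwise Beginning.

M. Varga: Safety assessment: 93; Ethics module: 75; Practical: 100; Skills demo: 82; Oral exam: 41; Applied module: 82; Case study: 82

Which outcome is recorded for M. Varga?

Outstanding

Case study (82) > Oral exam (41), so Oral exam counts as 82.
Ethics module score 75 ≥ 60: minimum met.
Weighted total:
  Safety assessment 93 × 0.06 = 5.58
  Ethics module 75 × 0.06 = 4.5
  Practical 100 × 0.17 = 17
  Skills demo 82 × 0.11 = 9.02
  Oral exam 82 × 0.24 = 19.68
  Applied module 82 × 0.14 = 11.48
  Case study 82 × 0.22 = 18.04
Sum = 85.3
85.3 ≥ 85 → Outstanding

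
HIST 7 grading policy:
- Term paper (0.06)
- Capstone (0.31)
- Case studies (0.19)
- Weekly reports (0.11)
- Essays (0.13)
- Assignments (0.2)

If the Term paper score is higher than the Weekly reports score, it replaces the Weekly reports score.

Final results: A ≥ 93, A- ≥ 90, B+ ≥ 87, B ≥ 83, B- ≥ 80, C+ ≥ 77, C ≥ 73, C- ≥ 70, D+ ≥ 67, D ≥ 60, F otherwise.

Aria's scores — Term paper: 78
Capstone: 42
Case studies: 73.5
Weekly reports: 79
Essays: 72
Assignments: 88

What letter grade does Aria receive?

D+

Term paper (78) ≤ Weekly reports (79), so Weekly reports stays at 79.
Weighted total:
  Term paper 78 × 0.06 = 4.68
  Capstone 42 × 0.31 = 13.02
  Case studies 73.5 × 0.19 = 13.965
  Weekly reports 79 × 0.11 = 8.69
  Essays 72 × 0.13 = 9.36
  Assignments 88 × 0.2 = 17.6
Sum = 67.315
67.315 is ≥ 67 and < 70 → D+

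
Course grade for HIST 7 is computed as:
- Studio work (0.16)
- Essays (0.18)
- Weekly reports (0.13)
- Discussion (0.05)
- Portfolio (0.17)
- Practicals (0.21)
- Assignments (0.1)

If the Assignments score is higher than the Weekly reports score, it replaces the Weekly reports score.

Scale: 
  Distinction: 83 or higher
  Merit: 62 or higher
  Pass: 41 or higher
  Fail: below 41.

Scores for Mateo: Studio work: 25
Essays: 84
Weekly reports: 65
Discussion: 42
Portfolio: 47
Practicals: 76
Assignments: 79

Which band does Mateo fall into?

Merit

Assignments (79) > Weekly reports (65), so Weekly reports counts as 79.
Weighted total:
  Studio work 25 × 0.16 = 4
  Essays 84 × 0.18 = 15.12
  Weekly reports 79 × 0.13 = 10.27
  Discussion 42 × 0.05 = 2.1
  Portfolio 47 × 0.17 = 7.99
  Practicals 76 × 0.21 = 15.96
  Assignments 79 × 0.1 = 7.9
Sum = 63.34
63.34 is ≥ 62 and < 83 → Merit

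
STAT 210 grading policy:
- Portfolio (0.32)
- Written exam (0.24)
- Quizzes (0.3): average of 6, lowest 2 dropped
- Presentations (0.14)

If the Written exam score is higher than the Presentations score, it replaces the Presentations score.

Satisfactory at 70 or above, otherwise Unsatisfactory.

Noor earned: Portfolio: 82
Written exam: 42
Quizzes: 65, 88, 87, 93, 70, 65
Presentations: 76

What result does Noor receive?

Satisfactory

Quizzes: drop 65, 65 → average of remaining 4 = 338/4 = 84.5
Written exam (42) ≤ Presentations (76), so Presentations stays at 76.
Weighted total:
  Portfolio 82 × 0.32 = 26.24
  Written exam 42 × 0.24 = 10.08
  Quizzes 84.5 × 0.3 = 25.35
  Presentations 76 × 0.14 = 10.64
Sum = 72.31
72.31 ≥ 70 → Satisfactory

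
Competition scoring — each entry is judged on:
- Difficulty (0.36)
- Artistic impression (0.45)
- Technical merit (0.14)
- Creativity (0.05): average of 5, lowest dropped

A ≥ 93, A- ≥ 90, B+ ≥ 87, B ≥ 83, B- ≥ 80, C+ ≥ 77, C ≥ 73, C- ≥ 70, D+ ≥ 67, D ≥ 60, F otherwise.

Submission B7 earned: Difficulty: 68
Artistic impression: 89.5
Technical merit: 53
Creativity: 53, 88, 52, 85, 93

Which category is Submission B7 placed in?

C

Creativity: drop 52 → average of remaining 4 = 319/4 = 79.75
Weighted total:
  Difficulty 68 × 0.36 = 24.48
  Artistic impression 89.5 × 0.45 = 40.275
  Technical merit 53 × 0.14 = 7.42
  Creativity 79.75 × 0.05 = 3.9875
Sum = 76.1625
76.1625 is ≥ 73 and < 77 → C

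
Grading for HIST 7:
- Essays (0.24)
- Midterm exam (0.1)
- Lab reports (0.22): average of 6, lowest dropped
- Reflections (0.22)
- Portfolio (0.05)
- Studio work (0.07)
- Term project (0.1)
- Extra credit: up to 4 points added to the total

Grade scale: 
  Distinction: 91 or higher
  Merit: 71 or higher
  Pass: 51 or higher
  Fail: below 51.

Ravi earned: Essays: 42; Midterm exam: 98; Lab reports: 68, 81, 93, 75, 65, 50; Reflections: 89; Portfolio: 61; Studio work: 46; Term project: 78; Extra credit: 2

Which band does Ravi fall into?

Lab reports: drop 50 → average of remaining 5 = 382/5 = 76.4
Weighted total:
  Essays 42 × 0.24 = 10.08
  Midterm exam 98 × 0.1 = 9.8
  Lab reports 76.4 × 0.22 = 16.808
  Reflections 89 × 0.22 = 19.58
  Portfolio 61 × 0.05 = 3.05
  Studio work 46 × 0.07 = 3.22
  Term project 78 × 0.1 = 7.8
Sum = 70.338
Extra credit: 70.338 + 2 = 72.338
72.338 is ≥ 71 and < 91 → Merit

Merit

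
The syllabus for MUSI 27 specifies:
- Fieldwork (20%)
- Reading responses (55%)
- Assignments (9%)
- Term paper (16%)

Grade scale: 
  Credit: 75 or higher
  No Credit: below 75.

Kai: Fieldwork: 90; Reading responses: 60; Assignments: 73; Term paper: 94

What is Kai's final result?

No Credit

Weighted total:
  Fieldwork 90 × 0.2 = 18
  Reading responses 60 × 0.55 = 33
  Assignments 73 × 0.09 = 6.57
  Term paper 94 × 0.16 = 15.04
Sum = 72.61
72.61 < 75 → No Credit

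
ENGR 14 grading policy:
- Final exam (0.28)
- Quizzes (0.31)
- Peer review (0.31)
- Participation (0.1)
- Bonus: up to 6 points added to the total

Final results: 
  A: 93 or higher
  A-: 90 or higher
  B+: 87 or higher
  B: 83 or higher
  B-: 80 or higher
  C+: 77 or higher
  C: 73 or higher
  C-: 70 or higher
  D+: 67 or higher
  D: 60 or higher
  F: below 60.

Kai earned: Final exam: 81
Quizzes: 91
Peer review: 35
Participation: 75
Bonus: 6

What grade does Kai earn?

C

Weighted total:
  Final exam 81 × 0.28 = 22.68
  Quizzes 91 × 0.31 = 28.21
  Peer review 35 × 0.31 = 10.85
  Participation 75 × 0.1 = 7.5
Sum = 69.24
Bonus: 69.24 + 6 = 75.24
75.24 is ≥ 73 and < 77 → C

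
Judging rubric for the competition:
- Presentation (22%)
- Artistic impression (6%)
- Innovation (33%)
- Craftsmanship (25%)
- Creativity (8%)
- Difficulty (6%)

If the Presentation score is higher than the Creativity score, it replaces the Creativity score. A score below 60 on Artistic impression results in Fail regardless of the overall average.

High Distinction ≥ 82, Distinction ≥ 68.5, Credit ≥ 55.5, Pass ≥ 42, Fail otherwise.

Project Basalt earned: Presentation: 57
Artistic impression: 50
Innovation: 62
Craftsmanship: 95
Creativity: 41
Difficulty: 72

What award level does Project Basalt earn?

Fail

Presentation (57) > Creativity (41), so Creativity counts as 57.
Artistic impression score 50 < 60: minimum not met.
Weighted total:
  Presentation 57 × 0.22 = 12.54
  Artistic impression 50 × 0.06 = 3
  Innovation 62 × 0.33 = 20.46
  Craftsmanship 95 × 0.25 = 23.75
  Creativity 57 × 0.08 = 4.56
  Difficulty 72 × 0.06 = 4.32
Sum = 68.63
Because the Artistic impression minimum was not met, the result is Fail.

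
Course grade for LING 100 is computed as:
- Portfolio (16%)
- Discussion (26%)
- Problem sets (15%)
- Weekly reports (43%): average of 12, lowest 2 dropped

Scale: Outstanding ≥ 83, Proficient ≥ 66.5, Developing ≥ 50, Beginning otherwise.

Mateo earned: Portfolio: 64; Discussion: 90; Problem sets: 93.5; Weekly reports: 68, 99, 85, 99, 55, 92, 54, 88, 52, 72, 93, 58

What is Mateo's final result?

Proficient

Weekly reports: drop 52, 54 → average of remaining 10 = 809/10 = 80.9
Weighted total:
  Portfolio 64 × 0.16 = 10.24
  Discussion 90 × 0.26 = 23.4
  Problem sets 93.5 × 0.15 = 14.025
  Weekly reports 80.9 × 0.43 = 34.787
Sum = 82.452
82.452 is ≥ 66.5 and < 83 → Proficient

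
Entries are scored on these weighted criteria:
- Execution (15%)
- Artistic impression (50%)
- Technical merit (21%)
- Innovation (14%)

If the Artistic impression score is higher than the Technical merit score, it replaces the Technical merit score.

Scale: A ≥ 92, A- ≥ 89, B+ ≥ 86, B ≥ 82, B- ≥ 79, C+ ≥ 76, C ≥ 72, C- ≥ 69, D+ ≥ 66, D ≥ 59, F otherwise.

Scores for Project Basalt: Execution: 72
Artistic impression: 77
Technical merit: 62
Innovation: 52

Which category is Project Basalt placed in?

C

Artistic impression (77) > Technical merit (62), so Technical merit counts as 77.
Weighted total:
  Execution 72 × 0.15 = 10.8
  Artistic impression 77 × 0.5 = 38.5
  Technical merit 77 × 0.21 = 16.17
  Innovation 52 × 0.14 = 7.28
Sum = 72.75
72.75 is ≥ 72 and < 76 → C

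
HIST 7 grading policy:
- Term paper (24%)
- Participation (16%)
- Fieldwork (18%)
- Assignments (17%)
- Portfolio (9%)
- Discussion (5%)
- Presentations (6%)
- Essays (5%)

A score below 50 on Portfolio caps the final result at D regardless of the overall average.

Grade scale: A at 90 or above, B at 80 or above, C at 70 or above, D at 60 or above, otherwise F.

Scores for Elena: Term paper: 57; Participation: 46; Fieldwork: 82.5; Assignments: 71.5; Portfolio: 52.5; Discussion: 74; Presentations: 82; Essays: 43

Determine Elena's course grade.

D

Portfolio score 52.5 ≥ 50: minimum met.
Weighted total:
  Term paper 57 × 0.24 = 13.68
  Participation 46 × 0.16 = 7.36
  Fieldwork 82.5 × 0.18 = 14.85
  Assignments 71.5 × 0.17 = 12.155
  Portfolio 52.5 × 0.09 = 4.725
  Discussion 74 × 0.05 = 3.7
  Presentations 82 × 0.06 = 4.92
  Essays 43 × 0.05 = 2.15
Sum = 63.54
63.54 is ≥ 60 and < 70 → D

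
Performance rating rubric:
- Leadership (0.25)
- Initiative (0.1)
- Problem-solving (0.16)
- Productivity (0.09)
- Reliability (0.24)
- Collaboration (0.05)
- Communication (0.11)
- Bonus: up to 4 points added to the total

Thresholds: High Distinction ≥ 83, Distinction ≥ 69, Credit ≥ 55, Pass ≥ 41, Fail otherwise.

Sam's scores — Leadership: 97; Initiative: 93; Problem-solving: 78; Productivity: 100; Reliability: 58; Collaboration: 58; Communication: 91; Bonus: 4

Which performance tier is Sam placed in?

High Distinction

Weighted total:
  Leadership 97 × 0.25 = 24.25
  Initiative 93 × 0.1 = 9.3
  Problem-solving 78 × 0.16 = 12.48
  Productivity 100 × 0.09 = 9
  Reliability 58 × 0.24 = 13.92
  Collaboration 58 × 0.05 = 2.9
  Communication 91 × 0.11 = 10.01
Sum = 81.86
Bonus: 81.86 + 4 = 85.86
85.86 ≥ 83 → High Distinction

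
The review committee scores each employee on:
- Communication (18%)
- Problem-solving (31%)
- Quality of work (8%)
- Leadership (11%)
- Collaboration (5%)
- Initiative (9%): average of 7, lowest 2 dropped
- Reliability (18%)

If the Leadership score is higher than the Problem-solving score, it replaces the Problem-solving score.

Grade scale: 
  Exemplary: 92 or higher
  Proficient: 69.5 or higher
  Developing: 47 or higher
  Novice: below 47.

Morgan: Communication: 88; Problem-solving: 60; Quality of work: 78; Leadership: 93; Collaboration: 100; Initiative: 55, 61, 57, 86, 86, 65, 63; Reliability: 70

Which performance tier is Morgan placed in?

Proficient

Initiative: drop 55, 57 → average of remaining 5 = 361/5 = 72.2
Leadership (93) > Problem-solving (60), so Problem-solving counts as 93.
Weighted total:
  Communication 88 × 0.18 = 15.84
  Problem-solving 93 × 0.31 = 28.83
  Quality of work 78 × 0.08 = 6.24
  Leadership 93 × 0.11 = 10.23
  Collaboration 100 × 0.05 = 5
  Initiative 72.2 × 0.09 = 6.498
  Reliability 70 × 0.18 = 12.6
Sum = 85.238
85.238 is ≥ 69.5 and < 92 → Proficient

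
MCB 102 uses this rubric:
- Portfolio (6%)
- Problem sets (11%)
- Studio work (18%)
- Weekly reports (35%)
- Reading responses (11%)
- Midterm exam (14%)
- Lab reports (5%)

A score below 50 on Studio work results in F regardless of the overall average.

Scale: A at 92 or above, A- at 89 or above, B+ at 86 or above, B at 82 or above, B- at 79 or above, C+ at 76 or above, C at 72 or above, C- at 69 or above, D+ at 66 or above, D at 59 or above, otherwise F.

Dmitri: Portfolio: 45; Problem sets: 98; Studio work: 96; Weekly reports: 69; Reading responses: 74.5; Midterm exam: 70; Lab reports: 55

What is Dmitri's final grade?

Studio work score 96 ≥ 50: minimum met.
Weighted total:
  Portfolio 45 × 0.06 = 2.7
  Problem sets 98 × 0.11 = 10.78
  Studio work 96 × 0.18 = 17.28
  Weekly reports 69 × 0.35 = 24.15
  Reading responses 74.5 × 0.11 = 8.195
  Midterm exam 70 × 0.14 = 9.8
  Lab reports 55 × 0.05 = 2.75
Sum = 75.655
75.655 is ≥ 72 and < 76 → C

C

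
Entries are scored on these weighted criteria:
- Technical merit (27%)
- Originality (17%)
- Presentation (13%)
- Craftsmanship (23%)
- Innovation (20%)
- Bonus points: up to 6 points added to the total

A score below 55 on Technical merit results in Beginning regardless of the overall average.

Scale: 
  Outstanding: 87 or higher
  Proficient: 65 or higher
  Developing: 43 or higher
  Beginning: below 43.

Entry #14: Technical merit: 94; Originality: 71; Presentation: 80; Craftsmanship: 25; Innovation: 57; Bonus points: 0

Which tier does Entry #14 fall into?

Proficient

Technical merit score 94 ≥ 55: minimum met.
Weighted total:
  Technical merit 94 × 0.27 = 25.38
  Originality 71 × 0.17 = 12.07
  Presentation 80 × 0.13 = 10.4
  Craftsmanship 25 × 0.23 = 5.75
  Innovation 57 × 0.2 = 11.4
Sum = 65
Bonus points: 65 + 0 = 65
65 is ≥ 65 and < 87 → Proficient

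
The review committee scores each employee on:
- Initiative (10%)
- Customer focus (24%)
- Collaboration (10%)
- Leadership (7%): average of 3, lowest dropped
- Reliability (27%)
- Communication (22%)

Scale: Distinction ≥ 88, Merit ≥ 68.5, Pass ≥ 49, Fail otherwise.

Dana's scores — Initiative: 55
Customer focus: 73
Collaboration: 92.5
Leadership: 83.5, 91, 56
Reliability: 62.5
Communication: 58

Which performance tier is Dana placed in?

Leadership: drop 56 → average of remaining 2 = 174.5/2 = 87.25
Weighted total:
  Initiative 55 × 0.1 = 5.5
  Customer focus 73 × 0.24 = 17.52
  Collaboration 92.5 × 0.1 = 9.25
  Leadership 87.25 × 0.07 = 6.1075
  Reliability 62.5 × 0.27 = 16.875
  Communication 58 × 0.22 = 12.76
Sum = 68.0125
68.0125 is ≥ 49 and < 68.5 → Pass

Pass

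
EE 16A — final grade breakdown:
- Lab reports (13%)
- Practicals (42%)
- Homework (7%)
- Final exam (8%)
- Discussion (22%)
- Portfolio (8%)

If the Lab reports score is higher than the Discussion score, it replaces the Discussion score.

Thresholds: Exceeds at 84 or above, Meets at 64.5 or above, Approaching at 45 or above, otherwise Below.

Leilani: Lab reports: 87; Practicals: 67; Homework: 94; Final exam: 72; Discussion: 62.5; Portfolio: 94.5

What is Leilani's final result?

Meets

Lab reports (87) > Discussion (62.5), so Discussion counts as 87.
Weighted total:
  Lab reports 87 × 0.13 = 11.31
  Practicals 67 × 0.42 = 28.14
  Homework 94 × 0.07 = 6.58
  Final exam 72 × 0.08 = 5.76
  Discussion 87 × 0.22 = 19.14
  Portfolio 94.5 × 0.08 = 7.56
Sum = 78.49
78.49 is ≥ 64.5 and < 84 → Meets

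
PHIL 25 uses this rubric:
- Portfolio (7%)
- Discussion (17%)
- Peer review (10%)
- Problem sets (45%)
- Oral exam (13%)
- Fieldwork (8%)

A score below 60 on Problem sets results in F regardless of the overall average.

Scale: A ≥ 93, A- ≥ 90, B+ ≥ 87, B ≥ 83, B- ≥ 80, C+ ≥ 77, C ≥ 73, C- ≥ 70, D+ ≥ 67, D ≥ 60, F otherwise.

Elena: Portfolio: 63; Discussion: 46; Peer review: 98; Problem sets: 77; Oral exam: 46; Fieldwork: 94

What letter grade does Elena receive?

Problem sets score 77 ≥ 60: minimum met.
Weighted total:
  Portfolio 63 × 0.07 = 4.41
  Discussion 46 × 0.17 = 7.82
  Peer review 98 × 0.1 = 9.8
  Problem sets 77 × 0.45 = 34.65
  Oral exam 46 × 0.13 = 5.98
  Fieldwork 94 × 0.08 = 7.52
Sum = 70.18
70.18 is ≥ 70 and < 73 → C-

C-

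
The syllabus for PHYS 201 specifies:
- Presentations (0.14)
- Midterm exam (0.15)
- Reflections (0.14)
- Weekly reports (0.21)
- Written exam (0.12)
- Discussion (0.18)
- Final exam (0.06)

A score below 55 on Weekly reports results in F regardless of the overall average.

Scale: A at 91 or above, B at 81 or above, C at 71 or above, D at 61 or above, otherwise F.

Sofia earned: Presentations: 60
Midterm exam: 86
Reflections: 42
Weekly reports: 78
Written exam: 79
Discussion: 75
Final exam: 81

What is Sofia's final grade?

Weekly reports score 78 ≥ 55: minimum met.
Weighted total:
  Presentations 60 × 0.14 = 8.4
  Midterm exam 86 × 0.15 = 12.9
  Reflections 42 × 0.14 = 5.88
  Weekly reports 78 × 0.21 = 16.38
  Written exam 79 × 0.12 = 9.48
  Discussion 75 × 0.18 = 13.5
  Final exam 81 × 0.06 = 4.86
Sum = 71.4
71.4 is ≥ 71 and < 81 → C

C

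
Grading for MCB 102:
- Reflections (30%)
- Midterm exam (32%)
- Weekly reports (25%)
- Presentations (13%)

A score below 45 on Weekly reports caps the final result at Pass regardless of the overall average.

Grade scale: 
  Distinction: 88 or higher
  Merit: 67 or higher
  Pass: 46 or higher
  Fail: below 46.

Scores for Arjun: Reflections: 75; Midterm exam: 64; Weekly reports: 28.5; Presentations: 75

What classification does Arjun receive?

Weekly reports score 28.5 < 45: minimum not met.
Weighted total:
  Reflections 75 × 0.3 = 22.5
  Midterm exam 64 × 0.32 = 20.48
  Weekly reports 28.5 × 0.25 = 7.125
  Presentations 75 × 0.13 = 9.75
Sum = 59.855
59.855 would be Pass; cap at Pass applies → Pass.

Pass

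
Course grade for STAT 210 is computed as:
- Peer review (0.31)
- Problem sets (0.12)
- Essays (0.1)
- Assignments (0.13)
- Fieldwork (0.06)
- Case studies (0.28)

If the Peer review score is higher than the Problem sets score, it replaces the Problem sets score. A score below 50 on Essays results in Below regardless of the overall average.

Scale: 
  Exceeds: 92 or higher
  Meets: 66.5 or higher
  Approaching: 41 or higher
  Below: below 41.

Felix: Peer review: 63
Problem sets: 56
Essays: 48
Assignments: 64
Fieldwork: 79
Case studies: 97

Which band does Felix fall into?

Peer review (63) > Problem sets (56), so Problem sets counts as 63.
Essays score 48 < 50: minimum not met.
Weighted total:
  Peer review 63 × 0.31 = 19.53
  Problem sets 63 × 0.12 = 7.56
  Essays 48 × 0.1 = 4.8
  Assignments 64 × 0.13 = 8.32
  Fieldwork 79 × 0.06 = 4.74
  Case studies 97 × 0.28 = 27.16
Sum = 72.11
Because the Essays minimum was not met, the result is Below.

Below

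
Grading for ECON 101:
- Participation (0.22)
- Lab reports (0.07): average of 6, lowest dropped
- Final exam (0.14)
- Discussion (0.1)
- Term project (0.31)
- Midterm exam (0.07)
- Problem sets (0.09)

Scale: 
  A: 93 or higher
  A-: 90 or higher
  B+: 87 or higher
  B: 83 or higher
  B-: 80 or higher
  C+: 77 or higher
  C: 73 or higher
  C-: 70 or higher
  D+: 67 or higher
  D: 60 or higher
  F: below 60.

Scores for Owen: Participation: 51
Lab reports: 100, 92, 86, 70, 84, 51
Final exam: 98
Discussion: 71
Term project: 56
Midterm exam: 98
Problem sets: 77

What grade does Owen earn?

D+

Lab reports: drop 51 → average of remaining 5 = 432/5 = 86.4
Weighted total:
  Participation 51 × 0.22 = 11.22
  Lab reports 86.4 × 0.07 = 6.048
  Final exam 98 × 0.14 = 13.72
  Discussion 71 × 0.1 = 7.1
  Term project 56 × 0.31 = 17.36
  Midterm exam 98 × 0.07 = 6.86
  Problem sets 77 × 0.09 = 6.93
Sum = 69.238
69.238 is ≥ 67 and < 70 → D+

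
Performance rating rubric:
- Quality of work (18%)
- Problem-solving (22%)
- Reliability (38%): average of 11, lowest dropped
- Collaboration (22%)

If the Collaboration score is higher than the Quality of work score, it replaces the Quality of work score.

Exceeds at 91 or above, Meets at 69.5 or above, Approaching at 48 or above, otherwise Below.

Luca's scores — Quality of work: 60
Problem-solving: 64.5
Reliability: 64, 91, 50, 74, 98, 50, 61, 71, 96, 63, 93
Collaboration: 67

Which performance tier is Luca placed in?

Reliability: drop 50 → average of remaining 10 = 761/10 = 76.1
Collaboration (67) > Quality of work (60), so Quality of work counts as 67.
Weighted total:
  Quality of work 67 × 0.18 = 12.06
  Problem-solving 64.5 × 0.22 = 14.19
  Reliability 76.1 × 0.38 = 28.918
  Collaboration 67 × 0.22 = 14.74
Sum = 69.908
69.908 is ≥ 69.5 and < 91 → Meets

Meets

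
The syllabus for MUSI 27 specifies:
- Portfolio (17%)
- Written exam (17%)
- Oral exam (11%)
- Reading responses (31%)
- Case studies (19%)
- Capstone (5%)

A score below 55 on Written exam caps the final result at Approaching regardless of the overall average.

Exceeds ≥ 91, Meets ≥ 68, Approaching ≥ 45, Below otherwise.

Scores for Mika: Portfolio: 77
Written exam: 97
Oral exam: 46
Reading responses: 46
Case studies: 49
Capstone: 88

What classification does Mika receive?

Approaching

Written exam score 97 ≥ 55: minimum met.
Weighted total:
  Portfolio 77 × 0.17 = 13.09
  Written exam 97 × 0.17 = 16.49
  Oral exam 46 × 0.11 = 5.06
  Reading responses 46 × 0.31 = 14.26
  Case studies 49 × 0.19 = 9.31
  Capstone 88 × 0.05 = 4.4
Sum = 62.61
62.61 is ≥ 45 and < 68 → Approaching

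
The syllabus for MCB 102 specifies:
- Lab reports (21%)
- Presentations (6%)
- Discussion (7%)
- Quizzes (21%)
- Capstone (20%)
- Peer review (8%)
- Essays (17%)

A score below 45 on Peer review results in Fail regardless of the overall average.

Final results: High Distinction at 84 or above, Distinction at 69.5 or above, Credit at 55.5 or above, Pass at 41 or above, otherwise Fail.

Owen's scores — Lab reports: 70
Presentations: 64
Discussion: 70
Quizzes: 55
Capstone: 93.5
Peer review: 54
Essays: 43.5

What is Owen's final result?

Credit

Peer review score 54 ≥ 45: minimum met.
Weighted total:
  Lab reports 70 × 0.21 = 14.7
  Presentations 64 × 0.06 = 3.84
  Discussion 70 × 0.07 = 4.9
  Quizzes 55 × 0.21 = 11.55
  Capstone 93.5 × 0.2 = 18.7
  Peer review 54 × 0.08 = 4.32
  Essays 43.5 × 0.17 = 7.395
Sum = 65.405
65.405 is ≥ 55.5 and < 69.5 → Credit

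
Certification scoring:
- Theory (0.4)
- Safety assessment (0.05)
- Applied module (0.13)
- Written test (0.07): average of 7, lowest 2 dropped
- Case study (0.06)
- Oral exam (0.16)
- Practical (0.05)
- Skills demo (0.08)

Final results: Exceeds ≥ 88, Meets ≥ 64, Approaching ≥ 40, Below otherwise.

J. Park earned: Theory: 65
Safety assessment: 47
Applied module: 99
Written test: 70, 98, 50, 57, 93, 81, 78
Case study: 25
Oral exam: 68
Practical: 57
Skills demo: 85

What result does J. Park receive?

Written test: drop 50, 57 → average of remaining 5 = 420/5 = 84
Weighted total:
  Theory 65 × 0.4 = 26
  Safety assessment 47 × 0.05 = 2.35
  Applied module 99 × 0.13 = 12.87
  Written test 84 × 0.07 = 5.88
  Case study 25 × 0.06 = 1.5
  Oral exam 68 × 0.16 = 10.88
  Practical 57 × 0.05 = 2.85
  Skills demo 85 × 0.08 = 6.8
Sum = 69.13
69.13 is ≥ 64 and < 88 → Meets

Meets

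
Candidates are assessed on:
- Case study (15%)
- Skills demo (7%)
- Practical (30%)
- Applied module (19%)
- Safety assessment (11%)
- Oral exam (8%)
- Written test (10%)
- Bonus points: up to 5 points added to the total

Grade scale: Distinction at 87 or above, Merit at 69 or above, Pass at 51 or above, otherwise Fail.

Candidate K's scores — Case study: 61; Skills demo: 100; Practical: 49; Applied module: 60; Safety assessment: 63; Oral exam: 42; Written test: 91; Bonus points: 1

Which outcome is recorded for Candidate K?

Pass

Weighted total:
  Case study 61 × 0.15 = 9.15
  Skills demo 100 × 0.07 = 7
  Practical 49 × 0.3 = 14.7
  Applied module 60 × 0.19 = 11.4
  Safety assessment 63 × 0.11 = 6.93
  Oral exam 42 × 0.08 = 3.36
  Written test 91 × 0.1 = 9.1
Sum = 61.64
Bonus points: 61.64 + 1 = 62.64
62.64 is ≥ 51 and < 69 → Pass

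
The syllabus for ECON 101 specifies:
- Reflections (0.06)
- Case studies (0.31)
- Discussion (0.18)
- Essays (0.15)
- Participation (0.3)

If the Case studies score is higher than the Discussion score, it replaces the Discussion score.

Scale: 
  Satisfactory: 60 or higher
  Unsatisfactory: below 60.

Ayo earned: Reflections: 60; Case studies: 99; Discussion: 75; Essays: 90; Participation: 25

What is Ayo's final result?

Satisfactory

Case studies (99) > Discussion (75), so Discussion counts as 99.
Weighted total:
  Reflections 60 × 0.06 = 3.6
  Case studies 99 × 0.31 = 30.69
  Discussion 99 × 0.18 = 17.82
  Essays 90 × 0.15 = 13.5
  Participation 25 × 0.3 = 7.5
Sum = 73.11
73.11 ≥ 60 → Satisfactory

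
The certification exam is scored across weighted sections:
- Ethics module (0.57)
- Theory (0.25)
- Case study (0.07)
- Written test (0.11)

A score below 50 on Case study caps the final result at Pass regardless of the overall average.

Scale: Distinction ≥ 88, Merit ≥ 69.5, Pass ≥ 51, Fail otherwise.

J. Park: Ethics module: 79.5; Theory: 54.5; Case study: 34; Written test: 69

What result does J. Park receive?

Case study score 34 < 50: minimum not met.
Weighted total:
  Ethics module 79.5 × 0.57 = 45.315
  Theory 54.5 × 0.25 = 13.625
  Case study 34 × 0.07 = 2.38
  Written test 69 × 0.11 = 7.59
Sum = 68.91
68.91 would be Pass; cap at Pass applies → Pass.

Pass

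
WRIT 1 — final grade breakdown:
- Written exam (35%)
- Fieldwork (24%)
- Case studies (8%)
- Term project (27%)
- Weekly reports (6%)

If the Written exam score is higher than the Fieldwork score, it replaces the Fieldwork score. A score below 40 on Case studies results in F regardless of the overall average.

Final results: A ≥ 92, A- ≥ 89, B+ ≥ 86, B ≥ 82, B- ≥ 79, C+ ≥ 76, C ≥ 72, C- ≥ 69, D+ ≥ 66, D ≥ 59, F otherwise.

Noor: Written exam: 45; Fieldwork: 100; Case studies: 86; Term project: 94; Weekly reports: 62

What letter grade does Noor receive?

C

Written exam (45) ≤ Fieldwork (100), so Fieldwork stays at 100.
Case studies score 86 ≥ 40: minimum met.
Weighted total:
  Written exam 45 × 0.35 = 15.75
  Fieldwork 100 × 0.24 = 24
  Case studies 86 × 0.08 = 6.88
  Term project 94 × 0.27 = 25.38
  Weekly reports 62 × 0.06 = 3.72
Sum = 75.73
75.73 is ≥ 72 and < 76 → C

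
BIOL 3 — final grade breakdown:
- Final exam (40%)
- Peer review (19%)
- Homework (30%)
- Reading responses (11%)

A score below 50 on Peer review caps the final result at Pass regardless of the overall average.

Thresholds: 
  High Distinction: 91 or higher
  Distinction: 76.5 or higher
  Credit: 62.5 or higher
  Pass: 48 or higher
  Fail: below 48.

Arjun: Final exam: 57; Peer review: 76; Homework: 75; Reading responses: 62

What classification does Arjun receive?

Peer review score 76 ≥ 50: minimum met.
Weighted total:
  Final exam 57 × 0.4 = 22.8
  Peer review 76 × 0.19 = 14.44
  Homework 75 × 0.3 = 22.5
  Reading responses 62 × 0.11 = 6.82
Sum = 66.56
66.56 is ≥ 62.5 and < 76.5 → Credit

Credit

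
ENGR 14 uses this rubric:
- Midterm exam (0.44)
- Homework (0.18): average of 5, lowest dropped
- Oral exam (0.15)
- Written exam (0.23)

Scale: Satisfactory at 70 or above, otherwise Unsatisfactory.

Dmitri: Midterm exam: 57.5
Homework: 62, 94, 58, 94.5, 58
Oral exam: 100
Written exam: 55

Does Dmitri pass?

Homework: drop 58 → average of remaining 4 = 308.5/4 = 77.125
Weighted total:
  Midterm exam 57.5 × 0.44 = 25.3
  Homework 77.125 × 0.18 = 13.8825
  Oral exam 100 × 0.15 = 15
  Written exam 55 × 0.23 = 12.65
Sum = 66.8325
66.8325 < 70 → Unsatisfactory

Unsatisfactory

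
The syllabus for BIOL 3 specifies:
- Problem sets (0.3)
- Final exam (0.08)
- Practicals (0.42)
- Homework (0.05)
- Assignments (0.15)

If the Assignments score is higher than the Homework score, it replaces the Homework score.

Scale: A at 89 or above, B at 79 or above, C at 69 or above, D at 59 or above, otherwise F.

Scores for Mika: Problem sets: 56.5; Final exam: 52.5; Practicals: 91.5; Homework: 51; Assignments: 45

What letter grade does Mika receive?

D

Assignments (45) ≤ Homework (51), so Homework stays at 51.
Weighted total:
  Problem sets 56.5 × 0.3 = 16.95
  Final exam 52.5 × 0.08 = 4.2
  Practicals 91.5 × 0.42 = 38.43
  Homework 51 × 0.05 = 2.55
  Assignments 45 × 0.15 = 6.75
Sum = 68.88
68.88 is ≥ 59 and < 69 → D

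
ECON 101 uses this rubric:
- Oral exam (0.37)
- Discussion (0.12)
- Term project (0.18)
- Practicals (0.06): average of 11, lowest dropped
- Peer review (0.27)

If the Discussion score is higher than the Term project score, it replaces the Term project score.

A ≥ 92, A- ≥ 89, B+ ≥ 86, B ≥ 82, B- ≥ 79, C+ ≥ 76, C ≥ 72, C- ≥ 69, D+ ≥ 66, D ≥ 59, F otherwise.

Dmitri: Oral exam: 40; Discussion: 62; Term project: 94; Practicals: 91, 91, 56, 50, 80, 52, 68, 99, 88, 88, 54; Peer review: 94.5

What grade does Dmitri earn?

Practicals: drop 50 → average of remaining 10 = 767/10 = 76.7
Discussion (62) ≤ Term project (94), so Term project stays at 94.
Weighted total:
  Oral exam 40 × 0.37 = 14.8
  Discussion 62 × 0.12 = 7.44
  Term project 94 × 0.18 = 16.92
  Practicals 76.7 × 0.06 = 4.602
  Peer review 94.5 × 0.27 = 25.515
Sum = 69.277
69.277 is ≥ 69 and < 72 → C-

C-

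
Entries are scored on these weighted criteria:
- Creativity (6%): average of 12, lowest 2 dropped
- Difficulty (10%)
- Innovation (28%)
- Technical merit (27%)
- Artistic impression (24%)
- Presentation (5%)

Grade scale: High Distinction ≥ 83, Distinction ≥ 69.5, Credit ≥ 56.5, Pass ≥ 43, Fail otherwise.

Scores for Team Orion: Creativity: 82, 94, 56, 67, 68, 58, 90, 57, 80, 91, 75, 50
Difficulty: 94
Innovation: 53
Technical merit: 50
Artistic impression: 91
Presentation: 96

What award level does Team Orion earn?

Creativity: drop 50, 56 → average of remaining 10 = 762/10 = 76.2
Weighted total:
  Creativity 76.2 × 0.06 = 4.572
  Difficulty 94 × 0.1 = 9.4
  Innovation 53 × 0.28 = 14.84
  Technical merit 50 × 0.27 = 13.5
  Artistic impression 91 × 0.24 = 21.84
  Presentation 96 × 0.05 = 4.8
Sum = 68.952
68.952 is ≥ 56.5 and < 69.5 → Credit

Credit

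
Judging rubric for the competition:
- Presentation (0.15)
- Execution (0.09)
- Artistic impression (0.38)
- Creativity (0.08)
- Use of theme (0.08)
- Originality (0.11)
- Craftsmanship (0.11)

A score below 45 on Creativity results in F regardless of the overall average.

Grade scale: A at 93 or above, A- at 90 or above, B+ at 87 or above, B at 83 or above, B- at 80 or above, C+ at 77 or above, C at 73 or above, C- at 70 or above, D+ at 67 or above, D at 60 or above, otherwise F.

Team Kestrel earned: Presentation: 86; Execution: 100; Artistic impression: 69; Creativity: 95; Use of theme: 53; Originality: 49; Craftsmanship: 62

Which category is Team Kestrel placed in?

C-

Creativity score 95 ≥ 45: minimum met.
Weighted total:
  Presentation 86 × 0.15 = 12.9
  Execution 100 × 0.09 = 9
  Artistic impression 69 × 0.38 = 26.22
  Creativity 95 × 0.08 = 7.6
  Use of theme 53 × 0.08 = 4.24
  Originality 49 × 0.11 = 5.39
  Craftsmanship 62 × 0.11 = 6.82
Sum = 72.17
72.17 is ≥ 70 and < 73 → C-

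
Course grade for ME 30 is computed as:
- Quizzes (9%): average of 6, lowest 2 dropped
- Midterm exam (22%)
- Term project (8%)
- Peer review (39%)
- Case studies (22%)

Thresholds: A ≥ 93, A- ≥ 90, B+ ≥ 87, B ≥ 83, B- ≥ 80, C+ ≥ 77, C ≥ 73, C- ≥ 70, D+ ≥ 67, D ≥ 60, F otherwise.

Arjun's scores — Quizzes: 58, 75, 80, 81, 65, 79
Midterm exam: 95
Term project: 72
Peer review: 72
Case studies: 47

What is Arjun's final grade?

Quizzes: drop 58, 65 → average of remaining 4 = 315/4 = 78.75
Weighted total:
  Quizzes 78.75 × 0.09 = 7.0875
  Midterm exam 95 × 0.22 = 20.9
  Term project 72 × 0.08 = 5.76
  Peer review 72 × 0.39 = 28.08
  Case studies 47 × 0.22 = 10.34
Sum = 72.1675
72.1675 is ≥ 70 and < 73 → C-

C-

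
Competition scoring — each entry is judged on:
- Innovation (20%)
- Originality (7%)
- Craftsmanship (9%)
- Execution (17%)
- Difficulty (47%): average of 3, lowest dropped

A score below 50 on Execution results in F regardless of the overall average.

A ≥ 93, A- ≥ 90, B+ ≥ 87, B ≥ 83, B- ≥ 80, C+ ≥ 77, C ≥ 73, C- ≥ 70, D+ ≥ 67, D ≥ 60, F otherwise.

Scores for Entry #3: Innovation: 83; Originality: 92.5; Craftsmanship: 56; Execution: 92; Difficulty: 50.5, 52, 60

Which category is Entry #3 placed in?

C-

Difficulty: drop 50.5 → average of remaining 2 = 112/2 = 56
Execution score 92 ≥ 50: minimum met.
Weighted total:
  Innovation 83 × 0.2 = 16.6
  Originality 92.5 × 0.07 = 6.475
  Craftsmanship 56 × 0.09 = 5.04
  Execution 92 × 0.17 = 15.64
  Difficulty 56 × 0.47 = 26.32
Sum = 70.075
70.075 is ≥ 70 and < 73 → C-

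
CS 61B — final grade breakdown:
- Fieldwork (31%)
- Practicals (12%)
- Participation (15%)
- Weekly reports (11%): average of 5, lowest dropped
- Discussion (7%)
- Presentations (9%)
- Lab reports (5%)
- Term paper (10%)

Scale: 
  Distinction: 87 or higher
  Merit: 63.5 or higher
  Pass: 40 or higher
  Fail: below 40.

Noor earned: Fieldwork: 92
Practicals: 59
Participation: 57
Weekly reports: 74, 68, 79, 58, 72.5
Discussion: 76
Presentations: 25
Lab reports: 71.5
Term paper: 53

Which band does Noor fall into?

Weekly reports: drop 58 → average of remaining 4 = 293.5/4 = 73.375
Weighted total:
  Fieldwork 92 × 0.31 = 28.52
  Practicals 59 × 0.12 = 7.08
  Participation 57 × 0.15 = 8.55
  Weekly reports 73.375 × 0.11 = 8.07125
  Discussion 76 × 0.07 = 5.32
  Presentations 25 × 0.09 = 2.25
  Lab reports 71.5 × 0.05 = 3.575
  Term paper 53 × 0.1 = 5.3
Sum = 68.66625
68.66625 is ≥ 63.5 and < 87 → Merit

Merit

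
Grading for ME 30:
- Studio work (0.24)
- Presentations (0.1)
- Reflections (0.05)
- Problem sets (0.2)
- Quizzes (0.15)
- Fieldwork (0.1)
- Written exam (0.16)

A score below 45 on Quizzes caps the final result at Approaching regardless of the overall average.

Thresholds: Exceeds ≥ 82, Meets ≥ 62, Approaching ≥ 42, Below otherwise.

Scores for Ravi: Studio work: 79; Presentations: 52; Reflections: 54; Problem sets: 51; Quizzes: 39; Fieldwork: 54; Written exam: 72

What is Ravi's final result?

Quizzes score 39 < 45: minimum not met.
Weighted total:
  Studio work 79 × 0.24 = 18.96
  Presentations 52 × 0.1 = 5.2
  Reflections 54 × 0.05 = 2.7
  Problem sets 51 × 0.2 = 10.2
  Quizzes 39 × 0.15 = 5.85
  Fieldwork 54 × 0.1 = 5.4
  Written exam 72 × 0.16 = 11.52
Sum = 59.83
59.83 would be Approaching; cap at Approaching applies → Approaching.

Approaching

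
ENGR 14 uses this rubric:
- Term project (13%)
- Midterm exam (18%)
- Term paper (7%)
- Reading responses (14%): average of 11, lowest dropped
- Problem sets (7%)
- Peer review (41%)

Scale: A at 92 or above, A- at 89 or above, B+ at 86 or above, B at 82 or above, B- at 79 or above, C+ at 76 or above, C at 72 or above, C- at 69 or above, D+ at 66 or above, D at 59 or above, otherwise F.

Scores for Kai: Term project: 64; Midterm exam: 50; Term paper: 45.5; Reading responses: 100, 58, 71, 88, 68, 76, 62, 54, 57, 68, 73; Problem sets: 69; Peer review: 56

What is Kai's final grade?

F

Reading responses: drop 54 → average of remaining 10 = 721/10 = 72.1
Weighted total:
  Term project 64 × 0.13 = 8.32
  Midterm exam 50 × 0.18 = 9
  Term paper 45.5 × 0.07 = 3.185
  Reading responses 72.1 × 0.14 = 10.094
  Problem sets 69 × 0.07 = 4.83
  Peer review 56 × 0.41 = 22.96
Sum = 58.389
58.389 < 59 → F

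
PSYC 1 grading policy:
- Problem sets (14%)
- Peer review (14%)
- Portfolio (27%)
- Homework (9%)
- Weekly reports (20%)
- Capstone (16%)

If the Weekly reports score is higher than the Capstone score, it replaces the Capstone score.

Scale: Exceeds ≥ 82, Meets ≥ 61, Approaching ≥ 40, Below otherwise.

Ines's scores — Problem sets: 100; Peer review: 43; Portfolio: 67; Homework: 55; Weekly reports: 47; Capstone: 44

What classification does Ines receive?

Approaching

Weekly reports (47) > Capstone (44), so Capstone counts as 47.
Weighted total:
  Problem sets 100 × 0.14 = 14
  Peer review 43 × 0.14 = 6.02
  Portfolio 67 × 0.27 = 18.09
  Homework 55 × 0.09 = 4.95
  Weekly reports 47 × 0.2 = 9.4
  Capstone 47 × 0.16 = 7.52
Sum = 59.98
59.98 is ≥ 40 and < 61 → Approaching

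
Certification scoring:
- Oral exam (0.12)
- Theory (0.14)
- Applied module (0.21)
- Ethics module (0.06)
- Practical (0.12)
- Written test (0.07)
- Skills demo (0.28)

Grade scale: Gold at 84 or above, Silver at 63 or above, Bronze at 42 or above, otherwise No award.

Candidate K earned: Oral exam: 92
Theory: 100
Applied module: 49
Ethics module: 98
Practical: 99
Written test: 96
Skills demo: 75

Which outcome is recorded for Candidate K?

Silver

Weighted total:
  Oral exam 92 × 0.12 = 11.04
  Theory 100 × 0.14 = 14
  Applied module 49 × 0.21 = 10.29
  Ethics module 98 × 0.06 = 5.88
  Practical 99 × 0.12 = 11.88
  Written test 96 × 0.07 = 6.72
  Skills demo 75 × 0.28 = 21
Sum = 80.81
80.81 is ≥ 63 and < 84 → Silver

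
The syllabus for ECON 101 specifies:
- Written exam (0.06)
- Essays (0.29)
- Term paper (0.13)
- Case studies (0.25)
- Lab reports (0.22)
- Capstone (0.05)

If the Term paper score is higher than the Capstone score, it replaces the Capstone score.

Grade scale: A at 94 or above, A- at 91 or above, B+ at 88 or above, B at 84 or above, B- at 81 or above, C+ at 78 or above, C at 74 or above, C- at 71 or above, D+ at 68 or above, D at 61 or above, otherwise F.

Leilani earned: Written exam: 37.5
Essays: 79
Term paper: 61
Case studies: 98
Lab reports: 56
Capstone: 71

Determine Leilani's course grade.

Term paper (61) ≤ Capstone (71), so Capstone stays at 71.
Weighted total:
  Written exam 37.5 × 0.06 = 2.25
  Essays 79 × 0.29 = 22.91
  Term paper 61 × 0.13 = 7.93
  Case studies 98 × 0.25 = 24.5
  Lab reports 56 × 0.22 = 12.32
  Capstone 71 × 0.05 = 3.55
Sum = 73.46
73.46 is ≥ 71 and < 74 → C-

C-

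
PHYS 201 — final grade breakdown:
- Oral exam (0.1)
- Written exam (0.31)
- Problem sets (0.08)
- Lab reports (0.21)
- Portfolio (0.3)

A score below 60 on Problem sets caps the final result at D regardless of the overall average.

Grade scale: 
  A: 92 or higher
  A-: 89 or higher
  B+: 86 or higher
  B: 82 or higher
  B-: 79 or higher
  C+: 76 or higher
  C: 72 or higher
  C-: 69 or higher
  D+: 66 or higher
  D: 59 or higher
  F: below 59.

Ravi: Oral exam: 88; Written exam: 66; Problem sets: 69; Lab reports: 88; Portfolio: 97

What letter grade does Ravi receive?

Problem sets score 69 ≥ 60: minimum met.
Weighted total:
  Oral exam 88 × 0.1 = 8.8
  Written exam 66 × 0.31 = 20.46
  Problem sets 69 × 0.08 = 5.52
  Lab reports 88 × 0.21 = 18.48
  Portfolio 97 × 0.3 = 29.1
Sum = 82.36
82.36 is ≥ 82 and < 86 → B

B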